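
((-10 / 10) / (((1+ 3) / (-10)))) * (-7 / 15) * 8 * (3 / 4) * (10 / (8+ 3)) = -70 / 11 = -6.36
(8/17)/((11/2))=0.09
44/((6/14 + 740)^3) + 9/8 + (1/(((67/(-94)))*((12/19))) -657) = -147339496473481717/223887409287096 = -658.10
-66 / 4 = -33 / 2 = -16.50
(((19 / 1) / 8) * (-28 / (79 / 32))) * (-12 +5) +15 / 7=105457 / 553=190.70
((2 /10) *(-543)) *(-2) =1086 /5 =217.20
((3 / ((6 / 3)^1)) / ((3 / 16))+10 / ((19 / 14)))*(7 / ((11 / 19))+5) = 54896 / 209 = 262.66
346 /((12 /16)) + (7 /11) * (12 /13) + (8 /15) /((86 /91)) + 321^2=3182214649 /30745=103503.49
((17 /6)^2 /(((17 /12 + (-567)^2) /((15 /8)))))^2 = 83521 /38101188283456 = 0.00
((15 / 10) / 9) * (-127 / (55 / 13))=-1651 / 330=-5.00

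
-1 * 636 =-636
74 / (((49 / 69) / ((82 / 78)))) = 69782 / 637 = 109.55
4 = 4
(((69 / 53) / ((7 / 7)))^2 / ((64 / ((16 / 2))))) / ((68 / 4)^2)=4761 / 6494408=0.00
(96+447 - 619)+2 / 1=-74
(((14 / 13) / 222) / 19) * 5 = 35 / 27417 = 0.00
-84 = -84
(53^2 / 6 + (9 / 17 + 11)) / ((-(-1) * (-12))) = -48929 / 1224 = -39.97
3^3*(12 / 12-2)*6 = -162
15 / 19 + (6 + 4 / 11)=1495 / 209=7.15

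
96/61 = 1.57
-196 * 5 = -980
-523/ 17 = -30.76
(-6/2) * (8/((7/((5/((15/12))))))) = -96/7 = -13.71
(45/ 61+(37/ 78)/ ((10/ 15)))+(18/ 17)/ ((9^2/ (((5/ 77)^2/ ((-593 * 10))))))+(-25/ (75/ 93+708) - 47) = -244165227267224453/ 5356141833870828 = -45.59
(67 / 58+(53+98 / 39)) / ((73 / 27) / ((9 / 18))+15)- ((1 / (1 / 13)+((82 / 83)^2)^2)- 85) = 73.82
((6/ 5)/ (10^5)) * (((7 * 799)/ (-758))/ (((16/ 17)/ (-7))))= 1996701/ 3032000000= 0.00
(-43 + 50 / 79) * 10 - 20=-35050 / 79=-443.67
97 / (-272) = -97 / 272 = -0.36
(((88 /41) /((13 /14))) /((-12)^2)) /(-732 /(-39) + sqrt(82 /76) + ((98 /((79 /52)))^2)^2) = 999181046623052111883585752 /1077787056175286757385865072882340447- 1518625918716467561 * sqrt(1558) /1077787056175286757385865072882340447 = 0.00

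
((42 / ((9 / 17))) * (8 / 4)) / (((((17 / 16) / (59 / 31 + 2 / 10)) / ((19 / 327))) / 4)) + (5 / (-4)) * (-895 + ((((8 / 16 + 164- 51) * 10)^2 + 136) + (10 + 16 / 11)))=-2691679438697 / 1672605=-1609273.82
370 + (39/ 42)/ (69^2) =24661993/ 66654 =370.00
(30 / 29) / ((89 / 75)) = 2250 / 2581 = 0.87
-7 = -7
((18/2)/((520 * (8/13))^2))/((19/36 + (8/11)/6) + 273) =891/2774144000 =0.00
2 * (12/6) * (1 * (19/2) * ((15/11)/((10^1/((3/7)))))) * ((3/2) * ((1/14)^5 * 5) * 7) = 0.00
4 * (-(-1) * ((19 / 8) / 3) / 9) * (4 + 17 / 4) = 209 / 72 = 2.90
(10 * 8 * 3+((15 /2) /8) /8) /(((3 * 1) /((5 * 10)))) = 256125 /64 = 4001.95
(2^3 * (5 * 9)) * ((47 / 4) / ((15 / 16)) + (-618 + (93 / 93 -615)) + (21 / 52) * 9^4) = 6693186 / 13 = 514860.46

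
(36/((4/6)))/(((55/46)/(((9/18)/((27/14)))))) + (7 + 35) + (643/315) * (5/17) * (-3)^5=-603329/6545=-92.18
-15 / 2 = -7.50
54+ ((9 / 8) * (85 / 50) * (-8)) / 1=387 / 10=38.70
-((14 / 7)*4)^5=-32768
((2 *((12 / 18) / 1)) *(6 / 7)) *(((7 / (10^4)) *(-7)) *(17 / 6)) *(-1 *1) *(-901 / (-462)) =15317 / 495000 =0.03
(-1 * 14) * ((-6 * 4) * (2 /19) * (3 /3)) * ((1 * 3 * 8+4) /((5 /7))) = 131712 /95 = 1386.44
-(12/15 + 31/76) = -459/380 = -1.21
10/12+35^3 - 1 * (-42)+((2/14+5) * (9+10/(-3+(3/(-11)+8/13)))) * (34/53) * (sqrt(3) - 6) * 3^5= 29594484 * sqrt(3)/7049+749765419/42294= 24999.30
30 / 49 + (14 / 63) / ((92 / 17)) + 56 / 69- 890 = -18024823 / 20286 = -888.54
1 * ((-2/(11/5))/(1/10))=-9.09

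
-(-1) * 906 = 906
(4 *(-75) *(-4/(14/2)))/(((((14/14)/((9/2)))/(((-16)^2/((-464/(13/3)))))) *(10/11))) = -411840/203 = -2028.77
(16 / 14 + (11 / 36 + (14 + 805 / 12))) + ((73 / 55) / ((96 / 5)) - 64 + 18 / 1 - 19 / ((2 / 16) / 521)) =-1755350131 / 22176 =-79155.40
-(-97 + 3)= 94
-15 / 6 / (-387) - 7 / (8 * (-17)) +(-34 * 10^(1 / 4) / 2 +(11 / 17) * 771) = 26260225 / 52632 - 17 * 10^(1 / 4) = 468.71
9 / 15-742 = -3707 / 5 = -741.40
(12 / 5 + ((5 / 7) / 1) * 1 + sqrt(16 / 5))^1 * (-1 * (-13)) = 52 * sqrt(5) / 5 + 1417 / 35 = 63.74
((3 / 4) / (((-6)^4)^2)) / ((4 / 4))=1 / 2239488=0.00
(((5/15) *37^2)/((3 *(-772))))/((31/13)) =-17797/215388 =-0.08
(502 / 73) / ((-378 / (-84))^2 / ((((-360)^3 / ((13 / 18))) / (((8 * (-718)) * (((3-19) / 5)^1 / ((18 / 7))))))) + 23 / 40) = 7319160000 / 609610663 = 12.01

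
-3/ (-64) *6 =9/ 32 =0.28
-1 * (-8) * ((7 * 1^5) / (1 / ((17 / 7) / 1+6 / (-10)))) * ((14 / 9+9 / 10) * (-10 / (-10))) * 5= 56576 / 45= 1257.24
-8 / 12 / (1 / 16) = -32 / 3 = -10.67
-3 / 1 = -3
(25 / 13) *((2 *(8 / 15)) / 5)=16 / 39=0.41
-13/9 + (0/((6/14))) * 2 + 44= 42.56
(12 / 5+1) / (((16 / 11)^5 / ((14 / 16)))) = 19165069 / 41943040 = 0.46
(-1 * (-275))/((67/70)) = 19250/67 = 287.31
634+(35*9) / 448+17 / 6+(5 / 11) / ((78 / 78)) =1347437 / 2112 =637.99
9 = 9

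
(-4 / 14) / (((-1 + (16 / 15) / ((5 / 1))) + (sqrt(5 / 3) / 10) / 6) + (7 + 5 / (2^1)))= -0.03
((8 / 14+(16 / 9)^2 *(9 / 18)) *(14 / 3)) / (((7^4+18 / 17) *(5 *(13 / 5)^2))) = 41480 / 335394189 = 0.00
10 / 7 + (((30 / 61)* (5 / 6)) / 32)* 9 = 21095 / 13664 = 1.54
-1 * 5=-5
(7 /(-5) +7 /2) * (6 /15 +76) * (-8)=-32088 /25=-1283.52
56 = 56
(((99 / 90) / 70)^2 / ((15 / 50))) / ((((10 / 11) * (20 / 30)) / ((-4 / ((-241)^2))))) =-1331 / 14229845000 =-0.00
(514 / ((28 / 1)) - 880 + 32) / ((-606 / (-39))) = -1495 / 28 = -53.39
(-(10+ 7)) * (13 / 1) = -221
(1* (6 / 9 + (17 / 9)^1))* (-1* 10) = -230 / 9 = -25.56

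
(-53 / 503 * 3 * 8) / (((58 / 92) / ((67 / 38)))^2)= -3020594232 / 152711303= -19.78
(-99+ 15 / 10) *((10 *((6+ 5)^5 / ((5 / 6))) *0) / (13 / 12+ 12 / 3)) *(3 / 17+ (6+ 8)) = 0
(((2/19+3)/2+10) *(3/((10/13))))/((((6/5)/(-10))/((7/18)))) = -199745/1368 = -146.01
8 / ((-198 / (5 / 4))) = -5 / 99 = -0.05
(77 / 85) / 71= 77 / 6035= 0.01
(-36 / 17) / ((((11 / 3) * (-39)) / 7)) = 252 / 2431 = 0.10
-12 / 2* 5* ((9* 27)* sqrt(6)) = -17856.78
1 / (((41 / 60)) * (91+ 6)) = 60 / 3977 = 0.02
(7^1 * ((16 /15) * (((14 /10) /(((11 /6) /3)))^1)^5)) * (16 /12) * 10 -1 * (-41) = 3182316943919 /503284375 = 6323.10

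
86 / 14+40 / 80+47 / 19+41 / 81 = 207331 / 21546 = 9.62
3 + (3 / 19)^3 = 20604 / 6859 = 3.00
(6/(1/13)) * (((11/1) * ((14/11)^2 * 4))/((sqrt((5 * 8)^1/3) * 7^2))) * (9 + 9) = 5616 * sqrt(30)/55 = 559.27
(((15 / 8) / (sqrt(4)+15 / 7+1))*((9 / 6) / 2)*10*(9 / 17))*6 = 4725 / 544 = 8.69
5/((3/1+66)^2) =5/4761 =0.00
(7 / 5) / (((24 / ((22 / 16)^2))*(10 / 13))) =0.14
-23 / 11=-2.09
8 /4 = 2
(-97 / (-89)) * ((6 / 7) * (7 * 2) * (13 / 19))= 15132 / 1691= 8.95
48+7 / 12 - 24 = 295 / 12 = 24.58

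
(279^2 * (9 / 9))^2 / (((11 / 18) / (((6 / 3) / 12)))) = 18177663843 / 11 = 1652514894.82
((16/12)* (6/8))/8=1/8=0.12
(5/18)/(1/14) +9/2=8.39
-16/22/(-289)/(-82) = -4/130339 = -0.00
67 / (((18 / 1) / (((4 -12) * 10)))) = -2680 / 9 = -297.78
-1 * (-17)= 17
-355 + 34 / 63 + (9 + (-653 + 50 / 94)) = -2954866 / 2961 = -997.93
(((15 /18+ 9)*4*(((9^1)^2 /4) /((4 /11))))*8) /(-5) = -17523 /5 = -3504.60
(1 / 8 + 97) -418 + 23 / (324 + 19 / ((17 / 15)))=-14867503 / 46344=-320.81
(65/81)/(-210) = -0.00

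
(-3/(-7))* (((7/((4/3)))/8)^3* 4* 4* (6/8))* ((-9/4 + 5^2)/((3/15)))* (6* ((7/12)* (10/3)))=63206325/32768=1928.90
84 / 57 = 28 / 19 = 1.47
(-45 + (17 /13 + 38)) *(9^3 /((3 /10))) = -179820 /13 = -13832.31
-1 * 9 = -9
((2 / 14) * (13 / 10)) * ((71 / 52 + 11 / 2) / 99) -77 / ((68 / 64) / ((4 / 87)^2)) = -7944133 / 56616120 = -0.14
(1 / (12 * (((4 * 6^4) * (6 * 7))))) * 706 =353 / 1306368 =0.00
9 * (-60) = -540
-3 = -3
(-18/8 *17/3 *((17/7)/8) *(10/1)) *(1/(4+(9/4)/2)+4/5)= -44217/1148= -38.52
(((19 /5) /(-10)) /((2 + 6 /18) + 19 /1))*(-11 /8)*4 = 627 /6400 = 0.10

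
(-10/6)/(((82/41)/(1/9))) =-0.09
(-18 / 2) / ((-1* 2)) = 9 / 2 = 4.50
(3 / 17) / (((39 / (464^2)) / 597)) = 128531712 / 221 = 581591.46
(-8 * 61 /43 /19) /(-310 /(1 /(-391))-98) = -61 /12368563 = -0.00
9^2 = 81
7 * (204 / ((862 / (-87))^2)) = 2702133 / 185761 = 14.55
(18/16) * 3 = 27/8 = 3.38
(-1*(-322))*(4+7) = 3542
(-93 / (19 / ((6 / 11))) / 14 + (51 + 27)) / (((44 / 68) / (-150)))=-18037.61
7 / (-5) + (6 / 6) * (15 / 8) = 19 / 40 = 0.48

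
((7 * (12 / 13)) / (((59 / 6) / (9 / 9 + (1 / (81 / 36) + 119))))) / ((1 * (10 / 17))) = 515984 / 3835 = 134.55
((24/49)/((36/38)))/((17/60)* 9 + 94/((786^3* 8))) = 246031079040/1213483563859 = 0.20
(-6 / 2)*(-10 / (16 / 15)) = 225 / 8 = 28.12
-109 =-109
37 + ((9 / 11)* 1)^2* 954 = 81751 / 121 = 675.63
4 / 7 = 0.57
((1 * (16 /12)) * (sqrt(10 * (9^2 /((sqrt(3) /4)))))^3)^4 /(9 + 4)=135413275557888000000 /13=10416405812145230769.23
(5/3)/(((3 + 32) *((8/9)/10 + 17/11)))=165/5663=0.03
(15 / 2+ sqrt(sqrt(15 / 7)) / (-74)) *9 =-9 *15^(1 / 4) *7^(3 / 4) / 518+ 135 / 2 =67.35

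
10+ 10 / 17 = 180 / 17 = 10.59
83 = 83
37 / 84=0.44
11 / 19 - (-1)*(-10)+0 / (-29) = -179 / 19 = -9.42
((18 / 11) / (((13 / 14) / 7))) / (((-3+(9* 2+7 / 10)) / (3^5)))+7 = 4443677 / 22451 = 197.93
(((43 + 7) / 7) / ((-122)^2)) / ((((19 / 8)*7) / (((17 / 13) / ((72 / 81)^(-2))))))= 108800 / 3647856303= 0.00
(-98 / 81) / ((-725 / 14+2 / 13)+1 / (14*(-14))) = 249704 / 10657251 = 0.02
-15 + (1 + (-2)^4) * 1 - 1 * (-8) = 10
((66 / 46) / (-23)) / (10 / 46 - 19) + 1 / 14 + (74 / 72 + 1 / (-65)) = 1638281 / 1506960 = 1.09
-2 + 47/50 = -53/50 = -1.06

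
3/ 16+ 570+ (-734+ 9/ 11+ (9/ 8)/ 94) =-674095/ 4136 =-162.98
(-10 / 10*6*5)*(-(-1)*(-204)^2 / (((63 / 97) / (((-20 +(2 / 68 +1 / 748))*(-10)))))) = -29557335600 / 77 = -383861501.30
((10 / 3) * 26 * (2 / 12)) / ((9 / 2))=260 / 81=3.21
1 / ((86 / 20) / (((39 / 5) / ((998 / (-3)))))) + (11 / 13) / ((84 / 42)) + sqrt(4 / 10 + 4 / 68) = 232985 / 557882 + sqrt(3315) / 85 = 1.09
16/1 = 16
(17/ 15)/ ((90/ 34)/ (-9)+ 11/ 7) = 2023/ 2280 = 0.89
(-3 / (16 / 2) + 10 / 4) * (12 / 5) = 51 / 10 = 5.10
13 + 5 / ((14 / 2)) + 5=131 / 7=18.71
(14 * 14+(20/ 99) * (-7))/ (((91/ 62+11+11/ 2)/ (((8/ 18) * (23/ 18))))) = 27470464/ 4466583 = 6.15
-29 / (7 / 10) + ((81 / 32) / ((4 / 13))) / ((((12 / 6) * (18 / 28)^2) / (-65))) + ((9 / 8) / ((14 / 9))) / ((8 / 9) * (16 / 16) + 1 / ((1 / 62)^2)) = -688.38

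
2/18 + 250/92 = 1171/414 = 2.83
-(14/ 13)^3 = -2744/ 2197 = -1.25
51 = 51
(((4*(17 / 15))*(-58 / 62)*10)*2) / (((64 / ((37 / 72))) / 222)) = -674917 / 4464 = -151.19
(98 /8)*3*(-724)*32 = -851424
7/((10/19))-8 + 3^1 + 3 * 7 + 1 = 303/10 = 30.30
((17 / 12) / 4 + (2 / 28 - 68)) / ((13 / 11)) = -249755 / 4368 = -57.18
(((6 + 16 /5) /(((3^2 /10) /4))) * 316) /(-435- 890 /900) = -1162880 /39239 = -29.64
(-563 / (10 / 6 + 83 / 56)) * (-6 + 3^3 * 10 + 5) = -25443096 / 529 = -48096.59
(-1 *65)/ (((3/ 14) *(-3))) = 910/ 9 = 101.11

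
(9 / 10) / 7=9 / 70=0.13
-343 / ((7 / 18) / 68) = -59976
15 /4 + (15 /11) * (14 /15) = 221 /44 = 5.02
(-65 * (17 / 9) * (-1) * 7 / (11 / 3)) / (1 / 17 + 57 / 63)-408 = -623407 / 3784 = -164.75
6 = 6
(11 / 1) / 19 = 11 / 19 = 0.58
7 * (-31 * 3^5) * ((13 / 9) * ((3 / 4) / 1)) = -228501 / 4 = -57125.25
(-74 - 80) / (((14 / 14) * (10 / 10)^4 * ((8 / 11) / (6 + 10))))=-3388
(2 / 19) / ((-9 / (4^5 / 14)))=-1024 / 1197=-0.86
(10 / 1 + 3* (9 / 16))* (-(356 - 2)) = -4137.38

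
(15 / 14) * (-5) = -75 / 14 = -5.36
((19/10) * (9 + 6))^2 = 3249/4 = 812.25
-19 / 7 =-2.71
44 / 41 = 1.07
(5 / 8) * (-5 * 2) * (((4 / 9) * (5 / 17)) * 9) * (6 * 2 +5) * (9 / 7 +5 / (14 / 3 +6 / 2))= -39000 / 161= -242.24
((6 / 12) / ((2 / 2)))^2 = 1 / 4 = 0.25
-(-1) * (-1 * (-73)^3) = 389017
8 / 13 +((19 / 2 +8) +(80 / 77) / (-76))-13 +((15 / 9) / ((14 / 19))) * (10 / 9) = 1117249 / 146718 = 7.61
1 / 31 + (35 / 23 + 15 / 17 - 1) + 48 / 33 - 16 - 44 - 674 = -97479508 / 133331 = -731.11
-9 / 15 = -0.60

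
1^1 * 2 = 2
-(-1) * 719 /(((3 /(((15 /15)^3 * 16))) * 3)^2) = 184064 /81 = 2272.40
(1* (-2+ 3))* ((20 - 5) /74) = 15 /74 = 0.20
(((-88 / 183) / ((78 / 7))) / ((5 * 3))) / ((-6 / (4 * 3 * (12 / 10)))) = 1232 / 178425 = 0.01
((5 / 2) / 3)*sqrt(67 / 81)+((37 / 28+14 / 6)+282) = 5*sqrt(67) / 54+23995 / 84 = 286.41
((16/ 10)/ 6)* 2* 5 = 2.67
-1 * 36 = -36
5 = 5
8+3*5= 23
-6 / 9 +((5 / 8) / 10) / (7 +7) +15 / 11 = 5185 / 7392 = 0.70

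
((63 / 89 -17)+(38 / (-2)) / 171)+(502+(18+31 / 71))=28664882 / 56871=504.03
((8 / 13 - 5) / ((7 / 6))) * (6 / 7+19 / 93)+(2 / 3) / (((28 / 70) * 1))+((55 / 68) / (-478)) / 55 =-4472187089 / 1925569464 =-2.32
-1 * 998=-998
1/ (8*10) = 1/ 80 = 0.01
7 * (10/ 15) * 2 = 28/ 3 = 9.33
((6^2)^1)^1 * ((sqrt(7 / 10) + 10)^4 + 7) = 72504 * sqrt(70) / 5 + 9384741 / 25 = 496712.04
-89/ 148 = -0.60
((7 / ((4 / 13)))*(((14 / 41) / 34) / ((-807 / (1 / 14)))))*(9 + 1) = -455 / 2249916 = -0.00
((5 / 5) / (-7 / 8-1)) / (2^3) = -0.07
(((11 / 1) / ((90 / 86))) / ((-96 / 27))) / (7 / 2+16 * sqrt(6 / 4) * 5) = 3311 / 3068080 - 473 * sqrt(6) / 38351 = -0.03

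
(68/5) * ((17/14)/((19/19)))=578/35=16.51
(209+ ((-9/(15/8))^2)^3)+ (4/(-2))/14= 1360564582/109375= 12439.45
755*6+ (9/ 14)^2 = 887961/ 196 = 4530.41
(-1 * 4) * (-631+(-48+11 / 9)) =24400 / 9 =2711.11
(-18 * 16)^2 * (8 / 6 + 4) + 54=442422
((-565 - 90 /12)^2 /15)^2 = 477440708.51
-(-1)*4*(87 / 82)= 174 / 41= 4.24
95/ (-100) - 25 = -519/ 20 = -25.95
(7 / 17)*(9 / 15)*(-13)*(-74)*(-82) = -1656564 / 85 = -19488.99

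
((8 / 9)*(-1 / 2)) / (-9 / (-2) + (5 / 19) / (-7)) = -1064 / 10683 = -0.10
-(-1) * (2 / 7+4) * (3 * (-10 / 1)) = -900 / 7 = -128.57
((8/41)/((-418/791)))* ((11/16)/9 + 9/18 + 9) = -1090789/308484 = -3.54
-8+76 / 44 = -69 / 11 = -6.27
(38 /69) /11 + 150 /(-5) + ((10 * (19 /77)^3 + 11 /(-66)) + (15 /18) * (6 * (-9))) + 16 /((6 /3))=-1406328243 /21000518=-66.97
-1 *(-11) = 11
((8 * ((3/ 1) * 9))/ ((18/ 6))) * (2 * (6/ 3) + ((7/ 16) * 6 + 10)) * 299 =357903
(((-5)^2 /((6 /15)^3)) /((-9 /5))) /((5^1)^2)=-625 /72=-8.68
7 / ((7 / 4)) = 4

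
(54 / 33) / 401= 18 / 4411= 0.00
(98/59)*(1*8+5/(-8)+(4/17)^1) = 12.64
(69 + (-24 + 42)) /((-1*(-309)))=0.28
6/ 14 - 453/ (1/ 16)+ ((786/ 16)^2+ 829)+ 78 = -1759433/ 448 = -3927.31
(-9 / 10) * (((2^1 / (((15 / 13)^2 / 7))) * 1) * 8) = -9464 / 125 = -75.71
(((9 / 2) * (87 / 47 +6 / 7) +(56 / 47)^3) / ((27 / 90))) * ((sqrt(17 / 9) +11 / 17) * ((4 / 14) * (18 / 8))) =3328478175 / 172969118 +100862975 * sqrt(17) / 10174654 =60.12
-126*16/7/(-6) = 48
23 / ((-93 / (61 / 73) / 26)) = -36478 / 6789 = -5.37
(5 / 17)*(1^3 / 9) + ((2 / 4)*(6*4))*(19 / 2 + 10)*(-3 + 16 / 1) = 465431 / 153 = 3042.03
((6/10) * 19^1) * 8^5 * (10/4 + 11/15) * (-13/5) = -392544256/125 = -3140354.05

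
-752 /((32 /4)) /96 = -47 /48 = -0.98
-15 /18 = -5 /6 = -0.83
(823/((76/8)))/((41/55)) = 90530/779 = 116.21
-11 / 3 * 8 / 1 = -88 / 3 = -29.33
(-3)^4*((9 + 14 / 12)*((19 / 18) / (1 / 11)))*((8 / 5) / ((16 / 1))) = 38247 / 40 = 956.18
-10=-10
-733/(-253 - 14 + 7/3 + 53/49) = 107751/38747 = 2.78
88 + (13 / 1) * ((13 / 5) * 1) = 609 / 5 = 121.80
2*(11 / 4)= 11 / 2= 5.50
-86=-86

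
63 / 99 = 0.64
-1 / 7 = -0.14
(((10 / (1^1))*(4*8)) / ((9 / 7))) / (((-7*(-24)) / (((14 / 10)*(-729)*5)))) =-7560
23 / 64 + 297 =19031 / 64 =297.36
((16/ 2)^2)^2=4096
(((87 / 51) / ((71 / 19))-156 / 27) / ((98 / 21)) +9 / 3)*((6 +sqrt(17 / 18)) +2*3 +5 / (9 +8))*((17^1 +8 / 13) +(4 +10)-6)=3488249*sqrt(34) / 439348 +2187132123 / 3734458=631.96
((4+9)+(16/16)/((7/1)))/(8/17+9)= 1.39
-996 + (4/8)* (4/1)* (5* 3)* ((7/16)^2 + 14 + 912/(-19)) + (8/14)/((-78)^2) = -2739611383/1362816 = -2010.26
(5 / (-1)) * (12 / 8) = -15 / 2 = -7.50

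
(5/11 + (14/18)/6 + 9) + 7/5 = 32623/2970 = 10.98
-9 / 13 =-0.69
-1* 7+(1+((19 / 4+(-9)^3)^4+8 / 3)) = 211307657478083 / 768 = 275140179007.92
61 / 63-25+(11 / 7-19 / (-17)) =-22858 / 1071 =-21.34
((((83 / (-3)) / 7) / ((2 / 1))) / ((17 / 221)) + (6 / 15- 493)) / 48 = -108841 / 10080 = -10.80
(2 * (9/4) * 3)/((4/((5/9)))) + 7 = 71/8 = 8.88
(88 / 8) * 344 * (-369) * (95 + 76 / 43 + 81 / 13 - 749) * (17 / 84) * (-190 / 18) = -526047053950 / 273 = -1926912285.53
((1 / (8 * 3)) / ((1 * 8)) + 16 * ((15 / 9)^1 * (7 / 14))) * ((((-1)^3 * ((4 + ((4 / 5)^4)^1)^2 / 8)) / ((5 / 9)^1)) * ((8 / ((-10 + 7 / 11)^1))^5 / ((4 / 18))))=119.54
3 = 3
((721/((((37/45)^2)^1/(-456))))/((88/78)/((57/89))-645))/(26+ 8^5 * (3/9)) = 2220014733300/32148993279953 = 0.07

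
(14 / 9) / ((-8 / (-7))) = 49 / 36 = 1.36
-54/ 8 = -27/ 4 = -6.75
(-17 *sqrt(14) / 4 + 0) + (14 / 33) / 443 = 14 / 14619 - 17 *sqrt(14) / 4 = -15.90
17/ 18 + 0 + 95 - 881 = -14131/ 18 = -785.06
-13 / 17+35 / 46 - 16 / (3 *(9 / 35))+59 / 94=-9981592 / 496179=-20.12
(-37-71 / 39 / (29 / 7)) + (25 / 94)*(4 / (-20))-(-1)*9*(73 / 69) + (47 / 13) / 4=-132369845 / 4890444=-27.07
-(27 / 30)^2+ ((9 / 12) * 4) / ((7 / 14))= 519 / 100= 5.19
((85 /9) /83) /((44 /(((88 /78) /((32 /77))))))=6545 /932256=0.01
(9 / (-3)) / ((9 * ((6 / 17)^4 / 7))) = -584647 / 3888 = -150.37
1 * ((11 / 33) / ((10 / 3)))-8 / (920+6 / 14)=5883 / 64430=0.09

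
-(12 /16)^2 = -9 /16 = -0.56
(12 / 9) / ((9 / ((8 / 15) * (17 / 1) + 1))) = 604 / 405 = 1.49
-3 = -3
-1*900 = -900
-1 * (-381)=381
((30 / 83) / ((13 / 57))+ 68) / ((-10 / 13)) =-37541 / 415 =-90.46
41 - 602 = -561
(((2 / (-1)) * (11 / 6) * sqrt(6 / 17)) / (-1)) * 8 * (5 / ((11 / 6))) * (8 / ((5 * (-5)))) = -128 * sqrt(102) / 85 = -15.21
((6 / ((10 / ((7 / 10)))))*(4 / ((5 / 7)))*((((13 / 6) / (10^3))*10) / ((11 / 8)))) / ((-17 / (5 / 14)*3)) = -91 / 350625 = -0.00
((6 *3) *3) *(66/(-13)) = -3564/13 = -274.15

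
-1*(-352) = 352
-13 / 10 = -1.30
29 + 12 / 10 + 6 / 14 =1072 / 35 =30.63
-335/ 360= -67/ 72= -0.93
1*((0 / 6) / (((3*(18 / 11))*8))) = 0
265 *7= 1855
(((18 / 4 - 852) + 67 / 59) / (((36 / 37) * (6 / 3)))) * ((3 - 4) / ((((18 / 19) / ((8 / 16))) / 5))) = 351046565 / 305856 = 1147.75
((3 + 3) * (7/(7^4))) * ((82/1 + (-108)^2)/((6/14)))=3356/7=479.43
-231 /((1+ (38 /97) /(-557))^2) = -32110461251 /138810861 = -231.33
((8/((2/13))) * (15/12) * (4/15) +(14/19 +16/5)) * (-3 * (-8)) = 48496/95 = 510.48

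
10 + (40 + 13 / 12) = 51.08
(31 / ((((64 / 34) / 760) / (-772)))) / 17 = -568385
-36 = -36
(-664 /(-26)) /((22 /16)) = 2656 /143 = 18.57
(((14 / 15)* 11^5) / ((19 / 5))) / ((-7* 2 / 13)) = -2093663 / 57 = -36730.93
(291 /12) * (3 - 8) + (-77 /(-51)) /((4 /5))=-12175 /102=-119.36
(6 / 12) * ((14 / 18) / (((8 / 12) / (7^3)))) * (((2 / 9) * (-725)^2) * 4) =2524051250 / 27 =93483379.63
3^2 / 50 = 9 / 50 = 0.18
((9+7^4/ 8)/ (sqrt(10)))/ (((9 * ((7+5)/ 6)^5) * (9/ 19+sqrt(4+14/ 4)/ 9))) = -892753 * sqrt(3)/ 1972992+1268649 * sqrt(10)/ 3288320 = 0.44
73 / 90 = 0.81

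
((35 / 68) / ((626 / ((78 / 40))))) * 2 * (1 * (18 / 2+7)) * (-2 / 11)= -546 / 58531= -0.01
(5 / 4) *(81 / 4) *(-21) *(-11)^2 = -1029105 / 16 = -64319.06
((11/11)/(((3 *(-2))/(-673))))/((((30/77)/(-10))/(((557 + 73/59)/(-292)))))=213347057/38763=5503.88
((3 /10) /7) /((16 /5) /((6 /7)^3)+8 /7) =81 /11764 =0.01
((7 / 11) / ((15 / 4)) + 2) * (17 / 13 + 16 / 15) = 165754 / 32175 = 5.15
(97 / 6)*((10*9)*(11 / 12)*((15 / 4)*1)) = 5001.56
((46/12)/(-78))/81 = -23/37908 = -0.00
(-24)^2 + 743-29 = 1290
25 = 25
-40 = -40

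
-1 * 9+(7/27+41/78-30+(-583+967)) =242741/702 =345.78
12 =12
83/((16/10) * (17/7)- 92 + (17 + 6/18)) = -8715/7432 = -1.17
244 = 244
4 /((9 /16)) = 64 /9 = 7.11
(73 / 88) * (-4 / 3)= -73 / 66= -1.11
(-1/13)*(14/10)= -7/65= -0.11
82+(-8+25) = 99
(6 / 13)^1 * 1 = 6 / 13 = 0.46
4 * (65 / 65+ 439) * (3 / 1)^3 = 47520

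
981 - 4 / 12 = 980.67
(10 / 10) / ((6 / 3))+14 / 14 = 3 / 2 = 1.50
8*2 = 16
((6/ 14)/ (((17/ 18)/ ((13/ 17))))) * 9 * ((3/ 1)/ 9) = 2106/ 2023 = 1.04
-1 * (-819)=819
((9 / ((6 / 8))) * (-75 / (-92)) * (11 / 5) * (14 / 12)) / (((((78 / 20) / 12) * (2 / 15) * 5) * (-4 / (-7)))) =121275 / 598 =202.80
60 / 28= 15 / 7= 2.14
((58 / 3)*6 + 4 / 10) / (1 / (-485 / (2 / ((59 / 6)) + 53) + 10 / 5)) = -13000134 / 15695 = -828.30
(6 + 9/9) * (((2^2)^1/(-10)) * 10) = -28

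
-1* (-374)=374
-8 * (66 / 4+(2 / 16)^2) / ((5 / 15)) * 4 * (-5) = 15855 / 2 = 7927.50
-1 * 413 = -413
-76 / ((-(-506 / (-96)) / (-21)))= -76608 / 253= -302.80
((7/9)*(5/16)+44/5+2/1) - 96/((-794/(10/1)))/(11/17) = 40597217/3144240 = 12.91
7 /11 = 0.64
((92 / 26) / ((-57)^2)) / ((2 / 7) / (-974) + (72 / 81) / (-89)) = -13956446 / 131746589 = -0.11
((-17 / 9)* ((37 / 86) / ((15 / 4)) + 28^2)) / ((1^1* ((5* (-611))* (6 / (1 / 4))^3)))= 4298909 / 122579308800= 0.00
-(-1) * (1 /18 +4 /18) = 5 /18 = 0.28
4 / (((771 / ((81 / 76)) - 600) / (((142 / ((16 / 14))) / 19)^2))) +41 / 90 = 8137751 / 4418640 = 1.84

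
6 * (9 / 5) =54 / 5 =10.80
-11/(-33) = 1/3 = 0.33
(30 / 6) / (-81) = -5 / 81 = -0.06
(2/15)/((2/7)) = 7/15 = 0.47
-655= -655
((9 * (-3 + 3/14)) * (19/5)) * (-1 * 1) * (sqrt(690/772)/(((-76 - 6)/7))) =-6669 * sqrt(133170)/316520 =-7.69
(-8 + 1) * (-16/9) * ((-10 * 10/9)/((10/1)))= -13.83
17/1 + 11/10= 181/10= 18.10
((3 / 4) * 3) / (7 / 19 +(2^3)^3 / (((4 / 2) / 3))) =171 / 58396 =0.00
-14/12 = -7/6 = -1.17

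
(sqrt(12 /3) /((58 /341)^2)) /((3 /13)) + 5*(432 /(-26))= 14201809 /65598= 216.50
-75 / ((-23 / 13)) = 975 / 23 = 42.39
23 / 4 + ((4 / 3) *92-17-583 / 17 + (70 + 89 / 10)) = 159143 / 1020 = 156.02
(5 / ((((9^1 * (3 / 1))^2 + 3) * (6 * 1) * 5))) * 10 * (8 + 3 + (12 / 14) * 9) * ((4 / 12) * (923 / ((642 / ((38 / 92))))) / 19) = 604565 / 1361897712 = 0.00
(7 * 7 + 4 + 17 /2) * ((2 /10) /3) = 41 /10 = 4.10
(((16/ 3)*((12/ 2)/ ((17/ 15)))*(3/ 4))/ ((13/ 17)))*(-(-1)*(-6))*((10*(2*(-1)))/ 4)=10800/ 13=830.77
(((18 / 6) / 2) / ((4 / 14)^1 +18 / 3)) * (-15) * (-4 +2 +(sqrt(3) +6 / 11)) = 630 / 121- 315 * sqrt(3) / 88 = -0.99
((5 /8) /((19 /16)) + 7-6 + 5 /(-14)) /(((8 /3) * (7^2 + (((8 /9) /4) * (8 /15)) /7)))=125955 /14081584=0.01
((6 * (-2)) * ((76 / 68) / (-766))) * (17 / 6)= 19 / 383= 0.05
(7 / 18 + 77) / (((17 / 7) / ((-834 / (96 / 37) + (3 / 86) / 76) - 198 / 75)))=-1032712584127 / 100000800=-10327.04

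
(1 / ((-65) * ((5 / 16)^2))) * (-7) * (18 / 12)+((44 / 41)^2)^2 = 13686301568 / 4591861625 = 2.98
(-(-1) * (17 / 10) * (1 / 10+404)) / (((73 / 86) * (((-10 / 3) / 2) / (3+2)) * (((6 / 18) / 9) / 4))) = -478543302 / 1825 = -262215.51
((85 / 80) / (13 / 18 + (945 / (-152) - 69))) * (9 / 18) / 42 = -969 / 5706904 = -0.00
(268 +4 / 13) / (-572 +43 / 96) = -334848 / 713297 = -0.47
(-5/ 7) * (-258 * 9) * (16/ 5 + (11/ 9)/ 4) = 81399/ 14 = 5814.21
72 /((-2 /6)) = -216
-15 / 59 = -0.25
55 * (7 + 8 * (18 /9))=1265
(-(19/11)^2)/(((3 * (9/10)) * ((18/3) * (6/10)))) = -9025/29403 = -0.31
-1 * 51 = -51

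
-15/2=-7.50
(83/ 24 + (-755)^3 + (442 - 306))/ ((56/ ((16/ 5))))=-10328849653/ 420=-24592499.17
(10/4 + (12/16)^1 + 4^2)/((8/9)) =693/32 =21.66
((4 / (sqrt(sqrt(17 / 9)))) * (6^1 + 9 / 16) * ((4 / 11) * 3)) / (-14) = -45 * 17^(3 / 4) * sqrt(3) / 374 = -1.74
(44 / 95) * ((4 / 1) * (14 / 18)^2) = 8624 / 7695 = 1.12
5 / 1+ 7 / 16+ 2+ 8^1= 15.44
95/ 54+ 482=26123/ 54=483.76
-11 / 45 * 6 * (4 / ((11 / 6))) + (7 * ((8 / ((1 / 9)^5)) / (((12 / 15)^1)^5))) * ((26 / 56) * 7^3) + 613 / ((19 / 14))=78167058204897 / 48640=1607053005.86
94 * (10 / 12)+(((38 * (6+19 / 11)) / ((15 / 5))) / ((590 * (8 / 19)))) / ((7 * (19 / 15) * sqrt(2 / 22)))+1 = 79.48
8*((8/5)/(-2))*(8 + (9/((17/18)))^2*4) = -3433216/1445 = -2375.93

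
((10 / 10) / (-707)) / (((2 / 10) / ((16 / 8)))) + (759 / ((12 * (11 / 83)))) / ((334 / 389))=525005547 / 944552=555.82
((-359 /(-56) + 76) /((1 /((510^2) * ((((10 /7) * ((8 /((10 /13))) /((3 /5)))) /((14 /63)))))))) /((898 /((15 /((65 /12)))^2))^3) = 188432142549120000 /126680133468161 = 1487.46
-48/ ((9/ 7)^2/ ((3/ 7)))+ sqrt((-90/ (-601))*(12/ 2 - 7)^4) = -112/ 9+ 3*sqrt(6010)/ 601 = -12.06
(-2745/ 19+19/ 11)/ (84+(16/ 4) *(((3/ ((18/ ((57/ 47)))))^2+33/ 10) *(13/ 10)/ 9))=-29656487700/ 17852568283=-1.66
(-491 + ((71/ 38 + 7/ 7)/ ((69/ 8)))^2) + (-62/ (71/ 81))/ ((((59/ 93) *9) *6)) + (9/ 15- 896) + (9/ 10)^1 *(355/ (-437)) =-100010277296981/ 71997222690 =-1389.09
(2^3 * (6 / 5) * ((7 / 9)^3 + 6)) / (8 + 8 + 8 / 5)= 9434 / 2673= 3.53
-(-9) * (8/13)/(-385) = -72/5005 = -0.01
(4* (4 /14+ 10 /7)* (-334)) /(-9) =5344 /21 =254.48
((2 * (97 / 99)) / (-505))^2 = 37636 / 2499500025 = 0.00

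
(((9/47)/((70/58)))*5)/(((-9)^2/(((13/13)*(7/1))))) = 29/423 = 0.07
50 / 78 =0.64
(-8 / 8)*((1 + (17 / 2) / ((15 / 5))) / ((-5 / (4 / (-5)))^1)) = -46 / 75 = -0.61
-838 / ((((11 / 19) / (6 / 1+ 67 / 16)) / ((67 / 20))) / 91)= -7911729371 / 1760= -4495300.78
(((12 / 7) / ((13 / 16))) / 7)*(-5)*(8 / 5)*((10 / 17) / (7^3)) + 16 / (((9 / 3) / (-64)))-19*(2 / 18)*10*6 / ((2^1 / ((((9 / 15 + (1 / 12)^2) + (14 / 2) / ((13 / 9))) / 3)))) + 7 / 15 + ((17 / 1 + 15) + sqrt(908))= -5102522241521 / 12034484280 + 2*sqrt(227)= -393.86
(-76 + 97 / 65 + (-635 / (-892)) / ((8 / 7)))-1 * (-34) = -18500163 / 463840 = -39.88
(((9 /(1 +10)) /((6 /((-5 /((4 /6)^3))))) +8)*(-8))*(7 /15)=-7021 /330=-21.28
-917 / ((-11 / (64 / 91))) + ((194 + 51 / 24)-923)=-764473 / 1144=-668.25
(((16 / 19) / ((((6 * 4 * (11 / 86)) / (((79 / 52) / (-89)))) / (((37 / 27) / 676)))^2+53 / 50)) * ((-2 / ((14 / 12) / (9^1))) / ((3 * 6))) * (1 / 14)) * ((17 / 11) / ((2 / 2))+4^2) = -7317506090767200 / 63660178746180103446122533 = -0.00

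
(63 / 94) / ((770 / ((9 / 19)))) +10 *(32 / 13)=62868253 / 2553980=24.62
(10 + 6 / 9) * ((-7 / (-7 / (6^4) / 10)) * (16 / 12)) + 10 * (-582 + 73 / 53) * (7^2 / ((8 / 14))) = -33237775 / 106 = -313563.92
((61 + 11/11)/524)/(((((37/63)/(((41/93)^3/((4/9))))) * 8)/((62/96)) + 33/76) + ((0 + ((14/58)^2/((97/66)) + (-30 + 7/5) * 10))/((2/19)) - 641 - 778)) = -1495549998922/51791039691752233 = -0.00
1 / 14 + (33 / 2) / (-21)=-5 / 7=-0.71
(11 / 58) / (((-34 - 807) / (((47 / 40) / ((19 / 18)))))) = -4653 / 18535640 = -0.00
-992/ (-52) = 19.08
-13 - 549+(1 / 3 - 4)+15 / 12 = -6773 / 12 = -564.42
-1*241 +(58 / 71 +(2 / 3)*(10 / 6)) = -152767 / 639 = -239.07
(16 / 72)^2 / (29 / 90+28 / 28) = 40 / 1071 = 0.04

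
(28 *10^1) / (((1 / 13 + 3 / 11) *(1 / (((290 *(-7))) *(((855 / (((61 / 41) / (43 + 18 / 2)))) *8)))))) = -23706279717120 / 61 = -388627536346.23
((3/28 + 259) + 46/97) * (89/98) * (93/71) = 5835475371/18897928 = 308.79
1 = 1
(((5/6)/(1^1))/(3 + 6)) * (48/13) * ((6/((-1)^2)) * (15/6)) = 200/39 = 5.13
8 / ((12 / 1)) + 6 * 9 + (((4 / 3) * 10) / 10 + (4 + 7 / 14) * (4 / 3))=62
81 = 81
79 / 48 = 1.65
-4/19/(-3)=4/57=0.07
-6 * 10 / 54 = -10 / 9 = -1.11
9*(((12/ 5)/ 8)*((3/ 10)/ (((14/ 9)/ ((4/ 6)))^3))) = 2187/ 34300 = 0.06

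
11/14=0.79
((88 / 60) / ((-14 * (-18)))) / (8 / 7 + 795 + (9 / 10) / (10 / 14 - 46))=3487 / 476981163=0.00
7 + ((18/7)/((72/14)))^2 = 29/4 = 7.25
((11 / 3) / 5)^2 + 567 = 127696 / 225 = 567.54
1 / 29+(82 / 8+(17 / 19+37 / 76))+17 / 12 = 86503 / 6612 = 13.08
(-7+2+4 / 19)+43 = 726 / 19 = 38.21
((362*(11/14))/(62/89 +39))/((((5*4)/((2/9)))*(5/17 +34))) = 273853/117966870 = 0.00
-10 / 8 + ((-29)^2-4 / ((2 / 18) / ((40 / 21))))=21593 / 28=771.18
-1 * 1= -1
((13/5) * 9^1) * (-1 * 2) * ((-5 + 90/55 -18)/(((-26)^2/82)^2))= 711063/48334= 14.71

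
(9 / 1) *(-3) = -27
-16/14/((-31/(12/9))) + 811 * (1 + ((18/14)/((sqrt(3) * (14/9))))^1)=21897 * sqrt(3)/98 + 527993/651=1198.06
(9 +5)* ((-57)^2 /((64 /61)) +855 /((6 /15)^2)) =3781323 /32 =118166.34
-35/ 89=-0.39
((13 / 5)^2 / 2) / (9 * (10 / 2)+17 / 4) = 338 / 4925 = 0.07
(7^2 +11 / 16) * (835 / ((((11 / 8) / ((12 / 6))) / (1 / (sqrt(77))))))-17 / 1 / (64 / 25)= -425 / 64 +663825 * sqrt(77) / 847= 6870.62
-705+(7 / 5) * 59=-3112 / 5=-622.40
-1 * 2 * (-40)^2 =-3200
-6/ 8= -3/ 4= -0.75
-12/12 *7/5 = -7/5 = -1.40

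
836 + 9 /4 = 3353 /4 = 838.25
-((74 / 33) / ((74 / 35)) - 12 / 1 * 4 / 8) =163 / 33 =4.94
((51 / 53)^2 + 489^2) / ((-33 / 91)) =-20374702530 / 30899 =-659396.83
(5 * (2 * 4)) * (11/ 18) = 220/ 9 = 24.44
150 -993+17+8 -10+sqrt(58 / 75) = -827.12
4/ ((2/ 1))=2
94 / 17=5.53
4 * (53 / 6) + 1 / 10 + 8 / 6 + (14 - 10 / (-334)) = 254491 / 5010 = 50.80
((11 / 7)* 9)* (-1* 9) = -891 / 7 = -127.29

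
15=15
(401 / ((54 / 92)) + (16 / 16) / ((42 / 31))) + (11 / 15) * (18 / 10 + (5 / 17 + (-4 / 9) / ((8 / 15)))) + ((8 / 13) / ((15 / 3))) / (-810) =429081056 / 626535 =684.85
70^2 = 4900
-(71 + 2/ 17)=-1209/ 17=-71.12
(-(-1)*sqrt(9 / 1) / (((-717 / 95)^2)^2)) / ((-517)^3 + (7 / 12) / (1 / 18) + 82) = -8573750 / 1281454236604451673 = -0.00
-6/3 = -2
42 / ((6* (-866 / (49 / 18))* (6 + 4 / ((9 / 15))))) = -343 / 197448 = -0.00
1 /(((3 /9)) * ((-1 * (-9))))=1 /3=0.33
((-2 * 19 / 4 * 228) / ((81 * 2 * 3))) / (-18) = 361 / 1458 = 0.25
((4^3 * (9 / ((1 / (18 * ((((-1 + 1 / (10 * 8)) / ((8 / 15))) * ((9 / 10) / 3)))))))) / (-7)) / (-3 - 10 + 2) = -57591 / 770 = -74.79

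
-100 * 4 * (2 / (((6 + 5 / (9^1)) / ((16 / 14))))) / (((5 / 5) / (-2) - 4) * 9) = 12800 / 3717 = 3.44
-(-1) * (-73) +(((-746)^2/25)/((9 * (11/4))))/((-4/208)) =-115936003/2475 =-46842.83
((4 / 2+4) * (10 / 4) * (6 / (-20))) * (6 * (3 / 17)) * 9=-729 / 17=-42.88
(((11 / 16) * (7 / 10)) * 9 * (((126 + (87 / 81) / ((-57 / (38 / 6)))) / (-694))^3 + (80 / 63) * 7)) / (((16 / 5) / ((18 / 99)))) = 298229833997032637 / 136425227925768192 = 2.19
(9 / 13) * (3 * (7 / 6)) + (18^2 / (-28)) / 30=927 / 455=2.04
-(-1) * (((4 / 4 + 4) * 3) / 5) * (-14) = -42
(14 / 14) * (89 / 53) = 89 / 53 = 1.68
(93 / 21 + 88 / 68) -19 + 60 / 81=-12.54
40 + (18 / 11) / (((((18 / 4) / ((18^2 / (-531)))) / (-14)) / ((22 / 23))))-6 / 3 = 55598 / 1357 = 40.97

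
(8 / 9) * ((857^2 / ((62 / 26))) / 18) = 38191348 / 2511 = 15209.62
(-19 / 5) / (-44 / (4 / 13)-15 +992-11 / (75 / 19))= -285 / 62341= -0.00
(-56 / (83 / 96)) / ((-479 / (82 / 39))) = 146944 / 516841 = 0.28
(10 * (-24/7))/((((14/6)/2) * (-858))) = 240/7007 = 0.03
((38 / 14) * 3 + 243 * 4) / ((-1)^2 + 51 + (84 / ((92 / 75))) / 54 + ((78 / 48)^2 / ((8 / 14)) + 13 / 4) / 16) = 1939083264 / 106357181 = 18.23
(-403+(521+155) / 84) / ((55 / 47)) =-35438 / 105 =-337.50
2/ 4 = 0.50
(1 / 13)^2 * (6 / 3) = 2 / 169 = 0.01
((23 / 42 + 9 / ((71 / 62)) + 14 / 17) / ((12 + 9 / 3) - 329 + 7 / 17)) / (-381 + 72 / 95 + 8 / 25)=222262475 / 2868827890446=0.00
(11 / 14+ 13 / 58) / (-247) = -0.00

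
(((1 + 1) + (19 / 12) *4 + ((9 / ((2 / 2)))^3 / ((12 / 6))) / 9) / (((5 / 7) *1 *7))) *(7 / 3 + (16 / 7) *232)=655441 / 126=5201.91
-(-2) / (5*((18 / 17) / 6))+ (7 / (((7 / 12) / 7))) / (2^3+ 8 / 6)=169 / 15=11.27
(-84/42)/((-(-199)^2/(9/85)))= 0.00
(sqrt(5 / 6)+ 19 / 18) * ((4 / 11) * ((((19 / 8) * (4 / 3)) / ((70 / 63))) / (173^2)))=19 * sqrt(30) / 3292190+ 361 / 9876570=0.00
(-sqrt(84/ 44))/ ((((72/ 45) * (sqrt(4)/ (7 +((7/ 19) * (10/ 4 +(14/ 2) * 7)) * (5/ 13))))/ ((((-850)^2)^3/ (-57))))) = 416219848259277343750 * sqrt(231)/ 154869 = 40847387224944080.03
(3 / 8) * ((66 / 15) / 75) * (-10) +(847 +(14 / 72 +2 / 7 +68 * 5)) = 7479739 / 6300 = 1187.26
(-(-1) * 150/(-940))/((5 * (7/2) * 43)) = -3/14147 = -0.00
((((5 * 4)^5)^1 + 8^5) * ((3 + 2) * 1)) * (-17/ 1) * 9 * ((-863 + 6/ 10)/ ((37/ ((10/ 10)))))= 2132773429248/ 37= 57642525114.81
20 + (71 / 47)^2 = 49221 / 2209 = 22.28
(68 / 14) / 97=34 / 679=0.05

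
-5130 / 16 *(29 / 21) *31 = -768645 / 56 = -13725.80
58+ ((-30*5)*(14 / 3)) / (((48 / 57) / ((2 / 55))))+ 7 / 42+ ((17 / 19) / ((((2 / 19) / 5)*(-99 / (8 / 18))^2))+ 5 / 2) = 48331873 / 1587762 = 30.44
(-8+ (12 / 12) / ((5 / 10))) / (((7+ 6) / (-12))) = 72 / 13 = 5.54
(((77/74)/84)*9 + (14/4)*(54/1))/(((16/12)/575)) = 96560325/1184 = 81554.33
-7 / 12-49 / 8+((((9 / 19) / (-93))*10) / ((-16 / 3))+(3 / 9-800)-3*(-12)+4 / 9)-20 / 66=-179650135 / 233244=-770.22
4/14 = 0.29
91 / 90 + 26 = 27.01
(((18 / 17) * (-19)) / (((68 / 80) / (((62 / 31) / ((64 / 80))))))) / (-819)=1900 / 26299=0.07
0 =0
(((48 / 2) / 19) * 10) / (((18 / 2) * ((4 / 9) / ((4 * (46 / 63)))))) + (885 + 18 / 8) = 1430771 / 1596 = 896.47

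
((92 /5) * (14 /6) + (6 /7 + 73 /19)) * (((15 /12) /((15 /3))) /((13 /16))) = 380108 /25935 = 14.66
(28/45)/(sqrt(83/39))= 28*sqrt(3237)/3735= 0.43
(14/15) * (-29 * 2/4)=-203/15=-13.53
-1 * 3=-3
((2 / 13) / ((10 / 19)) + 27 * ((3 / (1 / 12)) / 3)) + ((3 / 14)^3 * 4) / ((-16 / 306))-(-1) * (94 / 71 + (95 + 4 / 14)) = 10641170027 / 25327120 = 420.15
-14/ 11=-1.27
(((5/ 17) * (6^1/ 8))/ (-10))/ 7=-3/ 952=-0.00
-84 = -84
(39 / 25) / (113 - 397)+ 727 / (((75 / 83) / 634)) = 10864758979 / 21300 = 510082.58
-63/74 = -0.85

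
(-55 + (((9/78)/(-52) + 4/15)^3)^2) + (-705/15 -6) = -7513288823020295830829080391/69567709406366306304000000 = -108.00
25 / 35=5 / 7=0.71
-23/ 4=-5.75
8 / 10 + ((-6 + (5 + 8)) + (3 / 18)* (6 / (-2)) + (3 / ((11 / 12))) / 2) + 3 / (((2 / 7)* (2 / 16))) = 10223 / 110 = 92.94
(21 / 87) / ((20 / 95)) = 133 / 116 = 1.15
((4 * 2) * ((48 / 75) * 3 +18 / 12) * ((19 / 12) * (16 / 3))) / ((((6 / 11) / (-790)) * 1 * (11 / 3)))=-456304 / 5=-91260.80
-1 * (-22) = 22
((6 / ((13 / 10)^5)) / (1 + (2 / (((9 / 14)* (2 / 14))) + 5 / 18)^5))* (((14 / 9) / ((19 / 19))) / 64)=1102248000 / 146463487098600529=0.00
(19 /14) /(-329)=-19 /4606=-0.00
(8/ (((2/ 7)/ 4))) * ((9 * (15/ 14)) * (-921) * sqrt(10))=-994680 * sqrt(10)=-3145454.34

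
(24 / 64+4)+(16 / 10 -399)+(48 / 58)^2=-13198321 / 33640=-392.34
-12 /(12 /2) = -2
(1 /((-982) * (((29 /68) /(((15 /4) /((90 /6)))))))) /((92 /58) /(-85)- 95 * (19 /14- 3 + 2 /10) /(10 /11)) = -20230 /5109075459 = -0.00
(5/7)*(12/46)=30/161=0.19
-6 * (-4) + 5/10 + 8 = 65/2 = 32.50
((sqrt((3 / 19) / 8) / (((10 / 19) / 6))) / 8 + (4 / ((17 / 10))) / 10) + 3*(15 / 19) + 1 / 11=3*sqrt(114) / 160 + 9574 / 3553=2.89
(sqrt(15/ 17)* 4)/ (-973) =-4* sqrt(255)/ 16541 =-0.00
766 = 766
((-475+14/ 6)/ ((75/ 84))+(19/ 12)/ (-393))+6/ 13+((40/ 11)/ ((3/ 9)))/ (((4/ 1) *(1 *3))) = -8902259909/ 16859700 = -528.02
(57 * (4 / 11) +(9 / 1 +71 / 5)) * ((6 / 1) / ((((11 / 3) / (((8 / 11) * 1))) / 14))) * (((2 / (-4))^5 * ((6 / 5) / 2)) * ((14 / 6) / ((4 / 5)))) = -40.02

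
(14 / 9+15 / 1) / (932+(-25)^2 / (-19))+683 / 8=105031849 / 1229976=85.39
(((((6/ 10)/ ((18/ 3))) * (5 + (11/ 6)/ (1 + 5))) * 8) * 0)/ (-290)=0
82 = 82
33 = 33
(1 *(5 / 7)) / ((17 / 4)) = 20 / 119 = 0.17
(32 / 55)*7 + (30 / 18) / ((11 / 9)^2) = 3139 / 605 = 5.19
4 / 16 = 1 / 4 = 0.25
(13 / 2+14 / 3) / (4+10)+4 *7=2419 / 84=28.80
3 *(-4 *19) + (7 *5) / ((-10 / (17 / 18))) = -8327 / 36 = -231.31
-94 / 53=-1.77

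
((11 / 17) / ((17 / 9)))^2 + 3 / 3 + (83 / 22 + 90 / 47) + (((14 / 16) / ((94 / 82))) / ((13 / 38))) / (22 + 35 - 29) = 6.88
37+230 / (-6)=-4 / 3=-1.33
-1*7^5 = -16807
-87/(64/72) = -783/8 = -97.88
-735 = -735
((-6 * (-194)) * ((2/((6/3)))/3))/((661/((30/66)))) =1940/7271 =0.27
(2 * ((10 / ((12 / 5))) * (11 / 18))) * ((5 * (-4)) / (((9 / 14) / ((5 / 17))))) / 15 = -38500 / 12393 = -3.11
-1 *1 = -1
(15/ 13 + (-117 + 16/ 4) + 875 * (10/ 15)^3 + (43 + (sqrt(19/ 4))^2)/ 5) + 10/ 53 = 58469893/ 372060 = 157.15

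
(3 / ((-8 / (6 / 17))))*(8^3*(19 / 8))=-160.94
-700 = -700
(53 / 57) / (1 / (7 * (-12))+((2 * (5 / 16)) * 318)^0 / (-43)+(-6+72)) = 63812 / 4527035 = 0.01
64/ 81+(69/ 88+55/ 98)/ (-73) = 19675783/ 25496856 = 0.77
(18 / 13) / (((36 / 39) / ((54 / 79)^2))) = 4374 / 6241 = 0.70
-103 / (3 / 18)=-618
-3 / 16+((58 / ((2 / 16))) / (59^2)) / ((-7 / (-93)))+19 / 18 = 9259763 / 3508848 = 2.64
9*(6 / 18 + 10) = 93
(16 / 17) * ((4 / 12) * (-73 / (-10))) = 584 / 255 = 2.29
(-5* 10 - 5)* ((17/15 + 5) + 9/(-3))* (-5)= 2585/3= 861.67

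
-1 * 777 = -777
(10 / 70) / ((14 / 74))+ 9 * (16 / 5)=7241 / 245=29.56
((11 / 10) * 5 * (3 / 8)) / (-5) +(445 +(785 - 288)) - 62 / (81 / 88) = 5665007 / 6480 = 874.23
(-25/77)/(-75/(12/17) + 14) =100/28413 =0.00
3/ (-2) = -3/ 2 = -1.50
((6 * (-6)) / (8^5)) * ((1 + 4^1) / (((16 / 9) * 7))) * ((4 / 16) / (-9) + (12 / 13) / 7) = -15345 / 333971456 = -0.00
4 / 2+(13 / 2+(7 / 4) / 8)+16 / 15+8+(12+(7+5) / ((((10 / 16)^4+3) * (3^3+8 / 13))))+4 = 75484941919 / 2225168160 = 33.92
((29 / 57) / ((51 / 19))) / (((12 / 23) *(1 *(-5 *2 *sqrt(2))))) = -667 *sqrt(2) / 36720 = -0.03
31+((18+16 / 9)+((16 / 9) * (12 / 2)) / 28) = 3223 / 63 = 51.16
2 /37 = 0.05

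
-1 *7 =-7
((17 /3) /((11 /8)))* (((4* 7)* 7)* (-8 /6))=-106624 /99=-1077.01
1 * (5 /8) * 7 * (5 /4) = 175 /32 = 5.47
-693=-693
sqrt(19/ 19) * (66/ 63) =22/ 21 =1.05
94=94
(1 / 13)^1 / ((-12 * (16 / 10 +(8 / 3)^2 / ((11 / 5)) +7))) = -165 / 304564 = -0.00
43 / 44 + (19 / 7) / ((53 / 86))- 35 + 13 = -271279 / 16324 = -16.62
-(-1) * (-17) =-17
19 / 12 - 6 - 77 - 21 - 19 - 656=-9329 / 12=-777.42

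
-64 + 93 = 29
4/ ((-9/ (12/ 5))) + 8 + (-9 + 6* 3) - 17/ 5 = 188/ 15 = 12.53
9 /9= 1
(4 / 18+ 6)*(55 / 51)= 3080 / 459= 6.71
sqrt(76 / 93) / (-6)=-sqrt(1767) / 279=-0.15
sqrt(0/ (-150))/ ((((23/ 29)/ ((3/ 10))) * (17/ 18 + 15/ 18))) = 0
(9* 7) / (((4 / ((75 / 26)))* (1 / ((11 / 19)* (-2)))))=-51975 / 988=-52.61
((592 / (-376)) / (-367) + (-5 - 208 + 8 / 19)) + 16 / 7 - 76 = -656780331 / 2294117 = -286.29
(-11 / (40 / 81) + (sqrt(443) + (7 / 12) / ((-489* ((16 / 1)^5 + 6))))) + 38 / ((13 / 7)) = -362647104163 / 199975073220 + sqrt(443) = 19.23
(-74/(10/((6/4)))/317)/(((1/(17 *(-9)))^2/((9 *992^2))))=-11506459110912/1585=-7259595653.57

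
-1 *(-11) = 11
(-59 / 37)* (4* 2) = -12.76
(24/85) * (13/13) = 24/85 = 0.28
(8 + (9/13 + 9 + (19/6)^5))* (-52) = -33977767/1944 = -17478.28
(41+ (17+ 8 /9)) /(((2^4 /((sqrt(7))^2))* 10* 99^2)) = 371 /1411344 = 0.00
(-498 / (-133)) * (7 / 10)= 249 / 95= 2.62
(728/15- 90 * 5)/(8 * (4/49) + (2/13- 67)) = 3836014/632475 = 6.07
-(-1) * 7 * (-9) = -63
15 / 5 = 3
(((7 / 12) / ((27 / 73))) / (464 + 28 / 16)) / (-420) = -73 / 9054180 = -0.00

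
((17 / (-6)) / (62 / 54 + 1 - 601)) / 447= 0.00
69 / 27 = 23 / 9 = 2.56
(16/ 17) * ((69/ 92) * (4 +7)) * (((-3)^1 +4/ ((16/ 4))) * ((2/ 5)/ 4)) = -132/ 85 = -1.55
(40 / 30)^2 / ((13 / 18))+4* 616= 2466.46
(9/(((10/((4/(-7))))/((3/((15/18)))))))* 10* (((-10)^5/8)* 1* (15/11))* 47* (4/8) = 571050000/77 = 7416233.77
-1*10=-10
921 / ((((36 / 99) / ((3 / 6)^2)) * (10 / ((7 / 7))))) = 10131 / 160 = 63.32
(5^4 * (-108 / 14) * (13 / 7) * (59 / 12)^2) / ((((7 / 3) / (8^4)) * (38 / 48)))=-3127887360000 / 6517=-479958164.80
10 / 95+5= 97 / 19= 5.11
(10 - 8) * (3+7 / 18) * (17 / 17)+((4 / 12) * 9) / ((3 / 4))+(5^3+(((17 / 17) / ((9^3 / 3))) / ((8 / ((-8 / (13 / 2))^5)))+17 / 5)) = 139.18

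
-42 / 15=-14 / 5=-2.80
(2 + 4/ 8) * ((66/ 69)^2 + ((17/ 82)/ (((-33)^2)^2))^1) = 235334208205/ 102885762276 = 2.29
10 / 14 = 5 / 7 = 0.71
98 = 98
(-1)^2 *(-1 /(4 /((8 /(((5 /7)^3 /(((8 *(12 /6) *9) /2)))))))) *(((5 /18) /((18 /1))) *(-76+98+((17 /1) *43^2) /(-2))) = 7177618 /75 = 95701.57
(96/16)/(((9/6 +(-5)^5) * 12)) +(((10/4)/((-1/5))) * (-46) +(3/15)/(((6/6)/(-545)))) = 466.00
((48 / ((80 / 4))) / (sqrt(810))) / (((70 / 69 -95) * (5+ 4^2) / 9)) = -138 * sqrt(10) / 1134875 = -0.00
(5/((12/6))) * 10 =25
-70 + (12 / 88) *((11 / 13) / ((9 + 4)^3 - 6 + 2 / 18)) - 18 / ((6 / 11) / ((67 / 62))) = -1679413523 / 15894320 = -105.66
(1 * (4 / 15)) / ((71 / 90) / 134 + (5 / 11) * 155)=35376 / 9347281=0.00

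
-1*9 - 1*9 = -18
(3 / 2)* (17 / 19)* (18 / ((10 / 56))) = 12852 / 95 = 135.28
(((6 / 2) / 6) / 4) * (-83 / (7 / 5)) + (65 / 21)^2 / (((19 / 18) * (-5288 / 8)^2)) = -24115786995 / 3254187608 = -7.41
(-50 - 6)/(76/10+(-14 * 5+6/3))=140/151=0.93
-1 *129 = -129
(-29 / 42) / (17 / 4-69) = 58 / 5439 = 0.01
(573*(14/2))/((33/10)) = 13370/11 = 1215.45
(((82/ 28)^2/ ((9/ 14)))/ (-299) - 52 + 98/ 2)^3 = -1509121930906927/ 53471848818024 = -28.22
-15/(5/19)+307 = 250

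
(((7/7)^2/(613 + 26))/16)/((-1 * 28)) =-1/286272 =-0.00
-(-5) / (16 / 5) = 25 / 16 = 1.56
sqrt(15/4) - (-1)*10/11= 10/11 + sqrt(15)/2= 2.85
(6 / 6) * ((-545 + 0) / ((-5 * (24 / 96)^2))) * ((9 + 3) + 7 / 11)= 242416 / 11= 22037.82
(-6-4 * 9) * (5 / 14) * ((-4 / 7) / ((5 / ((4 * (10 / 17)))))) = 480 / 119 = 4.03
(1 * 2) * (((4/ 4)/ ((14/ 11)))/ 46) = 11/ 322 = 0.03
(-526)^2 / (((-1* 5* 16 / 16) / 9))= -2490084 / 5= -498016.80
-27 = -27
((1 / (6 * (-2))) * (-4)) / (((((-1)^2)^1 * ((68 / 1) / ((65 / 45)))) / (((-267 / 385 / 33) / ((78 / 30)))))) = -89 / 1555092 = -0.00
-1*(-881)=881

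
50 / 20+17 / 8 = 37 / 8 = 4.62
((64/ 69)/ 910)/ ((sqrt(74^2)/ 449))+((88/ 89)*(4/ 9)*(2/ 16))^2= 2286049408/ 248431115205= 0.01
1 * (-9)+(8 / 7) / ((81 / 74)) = -4511 / 567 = -7.96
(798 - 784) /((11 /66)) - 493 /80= 77.84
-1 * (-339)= 339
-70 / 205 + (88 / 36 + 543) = 201143 / 369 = 545.10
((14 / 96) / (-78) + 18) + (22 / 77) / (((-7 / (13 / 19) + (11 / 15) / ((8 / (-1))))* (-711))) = 600061960135 / 33340166496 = 18.00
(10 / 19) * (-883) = -8830 / 19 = -464.74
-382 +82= -300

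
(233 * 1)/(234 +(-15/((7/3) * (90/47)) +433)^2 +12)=45668/36228441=0.00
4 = 4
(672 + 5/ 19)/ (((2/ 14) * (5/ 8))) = 715288/ 95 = 7529.35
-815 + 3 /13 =-10592 /13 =-814.77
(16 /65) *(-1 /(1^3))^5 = -16 /65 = -0.25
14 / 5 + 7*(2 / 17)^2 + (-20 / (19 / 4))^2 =10759146 / 521645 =20.63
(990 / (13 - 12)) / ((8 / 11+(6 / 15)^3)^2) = 935859375 / 591872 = 1581.19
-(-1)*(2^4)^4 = 65536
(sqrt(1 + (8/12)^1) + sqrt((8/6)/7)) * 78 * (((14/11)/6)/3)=52 * sqrt(21)/99 + 182 * sqrt(15)/99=9.53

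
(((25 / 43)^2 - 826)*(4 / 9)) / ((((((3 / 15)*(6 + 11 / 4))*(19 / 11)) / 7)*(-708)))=22390852 / 18654561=1.20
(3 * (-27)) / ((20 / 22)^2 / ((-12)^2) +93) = -0.87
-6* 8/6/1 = -8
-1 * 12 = -12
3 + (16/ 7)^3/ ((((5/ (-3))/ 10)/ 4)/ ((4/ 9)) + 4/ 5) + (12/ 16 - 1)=3047789/ 155036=19.66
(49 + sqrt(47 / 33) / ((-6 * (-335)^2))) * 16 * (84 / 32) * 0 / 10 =0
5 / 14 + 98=1377 / 14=98.36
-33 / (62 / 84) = -1386 / 31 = -44.71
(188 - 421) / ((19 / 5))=-1165 / 19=-61.32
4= 4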